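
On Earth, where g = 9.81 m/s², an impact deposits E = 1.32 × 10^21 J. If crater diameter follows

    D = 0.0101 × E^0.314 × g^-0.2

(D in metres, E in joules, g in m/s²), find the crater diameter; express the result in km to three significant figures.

E^0.314 = (1.32 × 10^21)^0.314 = 4.284 × 10^6
g^-0.2 = 9.81^-0.2 = 0.6334
D = 0.0101 × 4.284 × 10^6 × 0.6334 = 27406 m
   = 27.41 km

D ≈ 27.4 km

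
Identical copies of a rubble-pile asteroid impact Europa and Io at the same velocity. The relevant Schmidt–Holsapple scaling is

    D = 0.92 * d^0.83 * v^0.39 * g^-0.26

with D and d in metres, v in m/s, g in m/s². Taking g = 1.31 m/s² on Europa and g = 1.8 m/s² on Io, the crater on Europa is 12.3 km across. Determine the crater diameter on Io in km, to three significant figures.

All impactor-dependent factors cancel in the ratio, leaving D_Io/D_Europa = (g_Io/g_Europa)^-0.26.
(1.8/1.31)^-0.26 = 1.374^-0.26 = 0.9207
D_Io = 0.9207 × 12.3 km = 11.3 km

D ≈ 11.3 km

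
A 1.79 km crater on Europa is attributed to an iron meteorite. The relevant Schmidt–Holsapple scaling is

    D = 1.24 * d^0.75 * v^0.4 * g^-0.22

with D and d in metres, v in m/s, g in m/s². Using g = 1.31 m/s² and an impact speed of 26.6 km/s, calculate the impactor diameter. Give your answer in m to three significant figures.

d ≈ 77.1 m

Rearranging for d: d = [D / (1.24 · 26600^0.4 · 1.31^-0.22)]^(1/0.75).
D = 1790 m.
26600^0.4 = 58.88
1.31^-0.22 = 0.9423
Denominator = 1.24 × 58.88 × 0.9423 = 68.80
D / 68.80 = 1790 / 68.80 = 26.02
d = 26.02^(1/0.75) = 26.02^1.3333 = 77.10 m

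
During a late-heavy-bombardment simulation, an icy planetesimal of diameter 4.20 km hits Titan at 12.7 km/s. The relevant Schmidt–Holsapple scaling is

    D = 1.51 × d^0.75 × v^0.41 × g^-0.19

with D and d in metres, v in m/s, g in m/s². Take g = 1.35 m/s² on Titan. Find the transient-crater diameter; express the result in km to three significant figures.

D ≈ 35.8 km

In SI units: d = 4200 m, v = 12700 m/s.
d^0.75 = 4200^0.75 = 521.7
v^0.41 = 12700^0.41 = 48.15
g^-0.19 = 1.35^-0.19 = 0.9446
D = 1.51 × 521.7 × 48.15 × 0.9446 = 35830 m
   = 35.83 km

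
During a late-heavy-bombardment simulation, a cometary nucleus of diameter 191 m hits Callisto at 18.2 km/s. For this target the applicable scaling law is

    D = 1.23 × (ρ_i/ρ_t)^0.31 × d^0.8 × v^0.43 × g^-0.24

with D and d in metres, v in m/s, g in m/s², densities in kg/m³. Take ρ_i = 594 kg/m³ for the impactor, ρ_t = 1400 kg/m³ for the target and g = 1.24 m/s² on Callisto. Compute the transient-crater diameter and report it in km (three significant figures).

D ≈ 4.06 km

In SI units: v = 18200 m/s.
(ρ_i/ρ_t)^0.31 = (594/1400)^0.31 = 0.7666
d^0.8 = 191^0.8 = 66.81
v^0.43 = 18200^0.43 = 67.89
g^-0.24 = 1.24^-0.24 = 0.9497
D = 1.23 × 0.7666 × 66.81 × 67.89 × 0.9497 = 4062 m
   = 4.062 km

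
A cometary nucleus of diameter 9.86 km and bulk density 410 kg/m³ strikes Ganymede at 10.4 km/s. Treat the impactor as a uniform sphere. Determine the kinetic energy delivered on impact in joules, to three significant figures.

E ≈ 1.11 × 10^22 J

d = 9860 m; v = 10400 m/s.
Mass m = (π/6) ρ d³ = (π/6) × 410 × (9860)³ = 2.058 × 10^14 kg
E = ½ m v² = 0.5 × 2.058 × 10^14 × (10400)² = 1.113 × 10^22 J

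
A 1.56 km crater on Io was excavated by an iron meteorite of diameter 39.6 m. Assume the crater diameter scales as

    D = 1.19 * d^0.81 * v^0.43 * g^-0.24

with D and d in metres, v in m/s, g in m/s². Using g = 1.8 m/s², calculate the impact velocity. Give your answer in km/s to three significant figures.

v ≈ 24.2 km/s

Rearranging for v: v = [D / (1.19 · 39.6^0.81 · 1.8^-0.24)]^(1/0.43).
D = 1560 m.
39.6^0.81 = 19.68
1.8^-0.24 = 0.8684
Denominator = 1.19 × 19.68 × 0.8684 = 20.34
D / 20.34 = 1560 / 20.34 = 76.70
v = 76.70^(1/0.43) = 76.70^2.3256 = 24170 m/s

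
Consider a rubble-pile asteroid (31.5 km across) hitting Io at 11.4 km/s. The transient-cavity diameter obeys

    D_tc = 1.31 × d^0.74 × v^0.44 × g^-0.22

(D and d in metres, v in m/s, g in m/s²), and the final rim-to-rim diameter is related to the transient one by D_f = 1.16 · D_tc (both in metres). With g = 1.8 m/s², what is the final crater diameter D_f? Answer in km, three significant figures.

D_f ≈ 174 km

In SI: d = 31500 m, v = 11400 m/s.
d^0.74 = 31500^0.74 = 2132
v^0.44 = 11400^0.44 = 60.96
g^-0.22 = 1.8^-0.22 = 0.8787
D_tc = 1.31 × 2132 × 60.96 × 0.8787 = 1.496 × 10^5 m
D_f = 1.16 × 1.496 × 10^5 = 1.735 × 10^5 m
     = 173.5 km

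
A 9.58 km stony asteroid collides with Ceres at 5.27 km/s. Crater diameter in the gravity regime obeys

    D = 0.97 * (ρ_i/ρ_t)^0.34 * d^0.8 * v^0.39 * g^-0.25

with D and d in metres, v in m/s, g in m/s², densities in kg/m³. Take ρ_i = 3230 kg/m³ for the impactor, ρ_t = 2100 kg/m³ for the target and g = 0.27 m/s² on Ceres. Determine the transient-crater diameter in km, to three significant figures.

In SI units: d = 9580 m, v = 5270 m/s.
(ρ_i/ρ_t)^0.34 = (3230/2100)^0.34 = 1.158
d^0.8 = 9580^0.8 = 1531
v^0.39 = 5270^0.39 = 28.28
g^-0.25 = 0.27^-0.25 = 1.387
D = 0.97 × 1.158 × 1531 × 28.28 × 1.387 = 67455 m
   = 67.45 km

D ≈ 67.5 km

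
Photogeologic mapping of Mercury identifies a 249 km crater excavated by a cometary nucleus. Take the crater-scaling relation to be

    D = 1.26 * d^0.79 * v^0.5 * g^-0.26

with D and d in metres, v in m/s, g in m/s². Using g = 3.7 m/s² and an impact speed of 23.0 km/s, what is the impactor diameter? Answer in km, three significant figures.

d ≈ 13.5 km

Rearranging for d: d = [D / (1.26 · 23000^0.5 · 3.7^-0.26)]^(1/0.79).
D = 249000 m.
23000^0.5 = 151.7
3.7^-0.26 = 0.7117
Denominator = 1.26 × 151.7 × 0.7117 = 136.0
D / 136.0 = 249000 / 136.0 = 1831
d = 1831^(1/0.79) = 1831^1.2658 = 13487 m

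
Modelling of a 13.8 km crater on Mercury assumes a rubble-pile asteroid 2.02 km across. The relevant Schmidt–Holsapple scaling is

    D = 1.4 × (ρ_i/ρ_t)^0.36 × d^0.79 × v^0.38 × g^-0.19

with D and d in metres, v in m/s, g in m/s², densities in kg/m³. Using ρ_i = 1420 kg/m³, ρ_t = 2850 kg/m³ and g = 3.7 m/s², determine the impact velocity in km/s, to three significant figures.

Rearranging for v: v = [D / (1.4 · (1420/2850)^0.36 · 2020^0.79 · 3.7^-0.19)]^(1/0.38).
D = 13800 m.
(1420/2850)^0.36 = 0.7782
2020^0.79 = 408.5
3.7^-0.19 = 0.7799
Denominator = 1.4 × 0.7782 × 408.5 × 0.7799 = 347.1
D / 347.1 = 13800 / 347.1 = 39.76
v = 39.76^(1/0.38) = 39.76^2.6316 = 16185 m/s

v ≈ 16.2 km/s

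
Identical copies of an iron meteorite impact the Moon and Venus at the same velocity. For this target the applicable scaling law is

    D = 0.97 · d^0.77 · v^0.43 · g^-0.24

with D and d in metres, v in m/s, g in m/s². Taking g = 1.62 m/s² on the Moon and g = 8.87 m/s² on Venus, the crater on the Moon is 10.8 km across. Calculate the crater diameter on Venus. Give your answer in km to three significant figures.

D ≈ 7.18 km

All impactor-dependent factors cancel in the ratio, leaving D_Venus/D_Moon = (g_Venus/g_Moon)^-0.24.
(8.87/1.62)^-0.24 = 5.475^-0.24 = 0.6649
D_Venus = 0.6649 × 10.8 km = 7.18 km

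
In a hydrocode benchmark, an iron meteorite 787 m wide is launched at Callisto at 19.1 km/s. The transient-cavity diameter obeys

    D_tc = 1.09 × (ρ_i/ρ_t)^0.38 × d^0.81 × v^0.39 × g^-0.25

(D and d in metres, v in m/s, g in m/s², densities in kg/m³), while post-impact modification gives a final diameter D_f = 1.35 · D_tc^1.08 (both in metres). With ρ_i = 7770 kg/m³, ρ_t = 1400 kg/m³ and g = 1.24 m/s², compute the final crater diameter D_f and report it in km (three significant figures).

v = 19100 m/s.
(ρ_i/ρ_t)^0.38 = (7770/1400)^0.38 = 1.918
d^0.81 = 787^0.81 = 221.7
v^0.39 = 19100^0.39 = 46.73
g^-0.25 = 1.24^-0.25 = 0.9476
D_tc = 1.09 × 1.918 × 221.7 × 46.73 × 0.9476 = 20520 m
D_f = 1.35 × (20520)^1.08 = 61304 m
     = 61.30 km

D_f ≈ 61.3 km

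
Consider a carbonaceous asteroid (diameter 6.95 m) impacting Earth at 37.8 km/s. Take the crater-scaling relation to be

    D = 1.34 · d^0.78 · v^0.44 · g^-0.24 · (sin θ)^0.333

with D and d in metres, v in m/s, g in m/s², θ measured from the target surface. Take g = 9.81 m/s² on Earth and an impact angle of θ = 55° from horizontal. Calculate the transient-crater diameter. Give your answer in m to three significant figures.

D ≈ 340 m

In SI units: v = 37800 m/s.
d^0.78 = 6.95^0.78 = 4.537
v^0.44 = 37800^0.44 = 103.3
g^-0.24 = 9.81^-0.24 = 0.5781
(sin 55°)^0.333 = 0.8192^0.333 = 0.9357
D = 1.34 × 4.537 × 103.3 × 0.5781 × 0.9357 = 339.7 m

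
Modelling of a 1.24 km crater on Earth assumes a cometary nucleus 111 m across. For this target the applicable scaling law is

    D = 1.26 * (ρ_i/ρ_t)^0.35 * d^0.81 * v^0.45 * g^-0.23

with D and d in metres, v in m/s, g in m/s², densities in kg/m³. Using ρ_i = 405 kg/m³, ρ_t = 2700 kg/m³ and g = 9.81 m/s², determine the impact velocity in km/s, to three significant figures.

Rearranging for v: v = [D / (1.26 · (405/2700)^0.35 · 111^0.81 · 9.81^-0.23)]^(1/0.45).
D = 1240 m.
(405/2700)^0.35 = 0.5148
111^0.81 = 45.36
9.81^-0.23 = 0.5914
Denominator = 1.26 × 0.5148 × 45.36 × 0.5914 = 17.40
D / 17.40 = 1240 / 17.40 = 71.26
v = 71.26^(1/0.45) = 71.26^2.2222 = 13104 m/s

v ≈ 13.1 km/s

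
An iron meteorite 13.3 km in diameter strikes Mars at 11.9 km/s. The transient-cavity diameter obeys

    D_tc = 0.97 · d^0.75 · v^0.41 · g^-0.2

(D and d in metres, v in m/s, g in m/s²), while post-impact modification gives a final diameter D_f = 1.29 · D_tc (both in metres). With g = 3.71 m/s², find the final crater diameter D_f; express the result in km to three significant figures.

In SI: d = 13300 m, v = 11900 m/s.
d^0.75 = 13300^0.75 = 1238
v^0.41 = 11900^0.41 = 46.88
g^-0.2 = 3.71^-0.2 = 0.7694
D_tc = 0.97 × 1238 × 46.88 × 0.7694 = 43310 m
D_f = 1.29 × 43310 = 55870 m
     = 55.87 km

D_f ≈ 55.9 km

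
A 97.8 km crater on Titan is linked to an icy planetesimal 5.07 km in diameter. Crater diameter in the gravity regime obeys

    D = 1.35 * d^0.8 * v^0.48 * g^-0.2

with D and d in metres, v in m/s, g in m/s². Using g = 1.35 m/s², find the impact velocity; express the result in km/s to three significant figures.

v ≈ 10.1 km/s

Rearranging for v: v = [D / (1.35 · 5070^0.8 · 1.35^-0.2)]^(1/0.48).
D = 97800 m.
5070^0.8 = 920.5
1.35^-0.2 = 0.9417
Denominator = 1.35 × 920.5 × 0.9417 = 1170
D / 1170 = 97800 / 1170 = 83.59
v = 83.59^(1/0.48) = 83.59^2.0833 = 10102 m/s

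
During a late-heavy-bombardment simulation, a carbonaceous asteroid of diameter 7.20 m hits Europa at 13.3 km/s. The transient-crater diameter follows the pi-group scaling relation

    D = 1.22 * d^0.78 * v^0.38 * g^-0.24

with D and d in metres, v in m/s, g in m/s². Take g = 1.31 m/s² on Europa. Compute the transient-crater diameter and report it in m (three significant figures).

In SI units: v = 13300 m/s.
d^0.78 = 7.2^0.78 = 4.664
v^0.38 = 13300^0.38 = 36.90
g^-0.24 = 1.31^-0.24 = 0.9372
D = 1.22 × 4.664 × 36.90 × 0.9372 = 196.8 m

D ≈ 197 m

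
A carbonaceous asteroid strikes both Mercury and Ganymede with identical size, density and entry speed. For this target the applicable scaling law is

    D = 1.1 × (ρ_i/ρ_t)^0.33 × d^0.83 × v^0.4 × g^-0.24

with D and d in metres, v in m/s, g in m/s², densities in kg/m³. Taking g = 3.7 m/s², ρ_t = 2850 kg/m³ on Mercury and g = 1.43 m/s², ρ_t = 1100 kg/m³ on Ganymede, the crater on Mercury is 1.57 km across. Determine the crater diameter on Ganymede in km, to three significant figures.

D ≈ 2.70 km

The impactor-only factors (d, v, ρ_i) cancel in the ratio, leaving D_Ganymede/D_Mercury = (g_Ganymede/g_Mercury)^-0.24 · (ρ_t,Mercury/ρ_t,Ganymede)^0.33.
(1.43/3.7)^-0.24 = 0.3865^-0.24 = 1.256
(2850/1100)^0.33 = 2.591^0.33 = 1.369
Ratio = 1.256 × 1.369 = 1.719
D_Ganymede = 1.719 × 1.57 km = 2.70 km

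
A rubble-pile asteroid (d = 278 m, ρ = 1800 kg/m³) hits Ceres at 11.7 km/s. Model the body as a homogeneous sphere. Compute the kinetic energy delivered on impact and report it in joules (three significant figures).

v = 11700 m/s.
Mass m = (π/6) ρ d³ = (π/6) × 1800 × (278)³ = 2.025 × 10^10 kg
E = ½ m v² = 0.5 × 2.025 × 10^10 × (11700)² = 1.386 × 10^18 J

E ≈ 1.39 × 10^18 J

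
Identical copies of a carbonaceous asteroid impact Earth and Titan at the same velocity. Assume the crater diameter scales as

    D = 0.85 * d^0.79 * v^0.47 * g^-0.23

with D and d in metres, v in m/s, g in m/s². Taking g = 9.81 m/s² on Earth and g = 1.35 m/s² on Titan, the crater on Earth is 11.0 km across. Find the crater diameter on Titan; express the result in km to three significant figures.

D ≈ 17.4 km

All impactor-dependent factors cancel in the ratio, leaving D_Titan/D_Earth = (g_Titan/g_Earth)^-0.23.
(1.35/9.81)^-0.23 = 0.1376^-0.23 = 1.578
D_Titan = 1.578 × 11.0 km = 17.4 km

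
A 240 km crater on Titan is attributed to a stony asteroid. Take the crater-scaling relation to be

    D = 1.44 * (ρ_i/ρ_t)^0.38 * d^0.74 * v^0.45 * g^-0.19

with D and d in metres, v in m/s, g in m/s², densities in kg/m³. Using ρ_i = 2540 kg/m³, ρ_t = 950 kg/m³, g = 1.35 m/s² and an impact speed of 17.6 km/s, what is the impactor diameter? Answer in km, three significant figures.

d ≈ 19.5 km

Rearranging for d: d = [D / (1.44 · (2540/950)^0.38 · 17600^0.45 · 1.35^-0.19)]^(1/0.74).
D = 240000 m.
(2540/950)^0.38 = 1.453
17600^0.45 = 81.37
1.35^-0.19 = 0.9446
Denominator = 1.44 × 1.453 × 81.37 × 0.9446 = 160.8
D / 160.8 = 240000 / 160.8 = 1493
d = 1493^(1/0.74) = 1493^1.3514 = 19473 m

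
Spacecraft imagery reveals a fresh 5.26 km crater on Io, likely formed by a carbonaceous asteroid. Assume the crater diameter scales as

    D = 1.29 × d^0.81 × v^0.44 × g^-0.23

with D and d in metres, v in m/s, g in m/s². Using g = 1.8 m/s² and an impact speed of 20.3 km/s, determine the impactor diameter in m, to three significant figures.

Rearranging for d: d = [D / (1.29 · 20300^0.44 · 1.8^-0.23)]^(1/0.81).
D = 5260 m.
20300^0.44 = 78.58
1.8^-0.23 = 0.8735
Denominator = 1.29 × 78.58 × 0.8735 = 88.55
D / 88.55 = 5260 / 88.55 = 59.40
d = 59.40^(1/0.81) = 59.40^1.2346 = 154.9 m

d ≈ 155 m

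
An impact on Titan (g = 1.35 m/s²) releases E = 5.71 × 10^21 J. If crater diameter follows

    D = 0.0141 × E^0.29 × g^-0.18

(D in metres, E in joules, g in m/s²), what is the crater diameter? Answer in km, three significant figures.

E^0.29 = (5.71 × 10^21)^0.29 = 2.039 × 10^6
g^-0.18 = 1.35^-0.18 = 0.9474
D = 0.0141 × 2.039 × 10^6 × 0.9474 = 27238 m
   = 27.24 km

D ≈ 27.2 km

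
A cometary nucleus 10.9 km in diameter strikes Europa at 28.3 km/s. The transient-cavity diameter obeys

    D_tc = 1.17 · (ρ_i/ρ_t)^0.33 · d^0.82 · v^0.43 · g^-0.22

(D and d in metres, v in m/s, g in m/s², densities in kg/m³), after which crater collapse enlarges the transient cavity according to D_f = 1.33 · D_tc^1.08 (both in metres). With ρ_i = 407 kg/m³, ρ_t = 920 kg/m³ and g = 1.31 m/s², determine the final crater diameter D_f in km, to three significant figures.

In SI: d = 10900 m, v = 28300 m/s.
(ρ_i/ρ_t)^0.33 = (407/920)^0.33 = 0.7640
d^0.82 = 10900^0.82 = 2045
v^0.43 = 28300^0.43 = 82.09
g^-0.22 = 1.31^-0.22 = 0.9423
D_tc = 1.17 × 0.7640 × 2045 × 82.09 × 0.9423 = 1.414 × 10^5 m
D_f = 1.33 × (1.414 × 10^5)^1.08 = 4.857 × 10^5 m
     = 485.7 km

D_f ≈ 486 km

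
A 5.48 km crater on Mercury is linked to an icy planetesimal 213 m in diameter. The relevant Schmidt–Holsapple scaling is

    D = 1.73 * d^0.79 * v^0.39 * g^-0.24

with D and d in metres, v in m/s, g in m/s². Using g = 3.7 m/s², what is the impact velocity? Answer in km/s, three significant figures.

Rearranging for v: v = [D / (1.73 · 213^0.79 · 3.7^-0.24)]^(1/0.39).
D = 5480 m.
213^0.79 = 69.09
3.7^-0.24 = 0.7305
Denominator = 1.73 × 69.09 × 0.7305 = 87.31
D / 87.31 = 5480 / 87.31 = 62.76
v = 62.76^(1/0.39) = 62.76^2.5641 = 40685 m/s

v ≈ 40.7 km/s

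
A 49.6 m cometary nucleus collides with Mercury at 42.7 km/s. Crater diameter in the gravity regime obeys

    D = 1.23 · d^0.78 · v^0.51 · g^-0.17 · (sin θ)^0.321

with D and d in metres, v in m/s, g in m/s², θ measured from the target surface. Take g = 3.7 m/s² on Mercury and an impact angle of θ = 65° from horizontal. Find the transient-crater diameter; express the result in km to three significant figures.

In SI units: v = 42700 m/s.
d^0.78 = 49.6^0.78 = 21.01
v^0.51 = 42700^0.51 = 229.9
g^-0.17 = 3.7^-0.17 = 0.8006
(sin 65°)^0.321 = 0.9063^0.321 = 0.9689
D = 1.23 × 21.01 × 229.9 × 0.8006 × 0.9689 = 4609 m
   = 4.609 km

D ≈ 4.61 km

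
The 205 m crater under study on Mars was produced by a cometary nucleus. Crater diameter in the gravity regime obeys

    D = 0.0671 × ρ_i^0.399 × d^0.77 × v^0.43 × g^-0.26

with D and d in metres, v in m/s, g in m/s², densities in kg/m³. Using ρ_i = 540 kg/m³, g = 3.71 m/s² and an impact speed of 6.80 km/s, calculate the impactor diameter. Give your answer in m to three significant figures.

d ≈ 14.5 m

Rearranging for d: d = [D / (0.0671 · 540^0.399 · 6800^0.43 · 3.71^-0.26)]^(1/0.77).
540^0.399 = 12.31
6800^0.43 = 44.46
3.71^-0.26 = 0.7112
Denominator = 0.0671 × 12.31 × 44.46 × 0.7112 = 26.12
D / 26.12 = 205 / 26.12 = 7.848
d = 7.848^(1/0.77) = 7.848^1.2987 = 14.52 m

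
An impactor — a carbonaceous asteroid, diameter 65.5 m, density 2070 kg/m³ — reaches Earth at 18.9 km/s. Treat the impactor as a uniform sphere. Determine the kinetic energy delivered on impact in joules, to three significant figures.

v = 18900 m/s.
Mass m = (π/6) ρ d³ = (π/6) × 2070 × (65.5)³ = 3.046 × 10^8 kg
E = ½ m v² = 0.5 × 3.046 × 10^8 × (18900)² = 5.440 × 10^16 J

E ≈ 5.44 × 10^16 J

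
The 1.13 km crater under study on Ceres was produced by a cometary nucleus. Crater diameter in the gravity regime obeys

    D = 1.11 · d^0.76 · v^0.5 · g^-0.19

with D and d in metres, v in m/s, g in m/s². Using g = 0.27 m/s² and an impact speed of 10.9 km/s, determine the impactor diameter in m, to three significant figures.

Rearranging for d: d = [D / (1.11 · 10900^0.5 · 0.27^-0.19)]^(1/0.76).
D = 1130 m.
10900^0.5 = 104.4
0.27^-0.19 = 1.282
Denominator = 1.11 × 104.4 × 1.282 = 148.6
D / 148.6 = 1130 / 148.6 = 7.604
d = 7.604^(1/0.76) = 7.604^1.3158 = 14.43 m

d ≈ 14.4 m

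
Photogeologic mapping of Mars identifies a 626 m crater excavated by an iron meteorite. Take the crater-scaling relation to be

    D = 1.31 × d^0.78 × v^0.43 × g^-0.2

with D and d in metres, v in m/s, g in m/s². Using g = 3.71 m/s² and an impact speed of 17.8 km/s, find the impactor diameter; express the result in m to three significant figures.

Rearranging for d: d = [D / (1.31 · 17800^0.43 · 3.71^-0.2)]^(1/0.78).
17800^0.43 = 67.25
3.71^-0.2 = 0.7694
Denominator = 1.31 × 67.25 × 0.7694 = 67.78
D / 67.78 = 626 / 67.78 = 9.236
d = 9.236^(1/0.78) = 9.236^1.2821 = 17.29 m

d ≈ 17.3 m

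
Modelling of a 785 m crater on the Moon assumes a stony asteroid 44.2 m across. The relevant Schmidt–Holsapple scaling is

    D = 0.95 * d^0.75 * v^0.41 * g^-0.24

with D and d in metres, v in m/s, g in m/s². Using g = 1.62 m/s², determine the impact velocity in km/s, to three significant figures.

v ≈ 16.9 km/s

Rearranging for v: v = [D / (0.95 · 44.2^0.75 · 1.62^-0.24)]^(1/0.41).
44.2^0.75 = 17.14
1.62^-0.24 = 0.8907
Denominator = 0.95 × 17.14 × 0.8907 = 14.50
D / 14.50 = 785 / 14.50 = 54.14
v = 54.14^(1/0.41) = 54.14^2.439 = 16906 m/s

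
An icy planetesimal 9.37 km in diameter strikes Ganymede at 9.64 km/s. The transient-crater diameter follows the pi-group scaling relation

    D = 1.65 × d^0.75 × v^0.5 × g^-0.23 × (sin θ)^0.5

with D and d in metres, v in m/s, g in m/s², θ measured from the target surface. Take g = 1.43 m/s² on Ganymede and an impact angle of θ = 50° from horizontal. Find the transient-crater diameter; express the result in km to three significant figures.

In SI units: d = 9370 m, v = 9640 m/s.
d^0.75 = 9370^0.75 = 952.4
v^0.5 = 9640^0.5 = 98.18
g^-0.23 = 1.43^-0.23 = 0.9210
(sin 50°)^0.5 = 0.7660^0.5 = 0.8752
D = 1.65 × 952.4 × 98.18 × 0.9210 × 0.8752 = 1.244 × 10^5 m
   = 124.4 km

D ≈ 124 km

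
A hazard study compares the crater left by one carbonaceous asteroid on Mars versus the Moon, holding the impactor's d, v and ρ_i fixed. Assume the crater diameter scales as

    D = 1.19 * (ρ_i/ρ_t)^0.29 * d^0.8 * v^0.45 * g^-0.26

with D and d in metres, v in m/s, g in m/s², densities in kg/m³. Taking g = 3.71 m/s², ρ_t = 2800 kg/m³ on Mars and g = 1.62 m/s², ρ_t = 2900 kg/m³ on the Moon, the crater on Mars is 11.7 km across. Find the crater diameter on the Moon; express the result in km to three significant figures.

The impactor-only factors (d, v, ρ_i) cancel in the ratio, leaving D_Moon/D_Mars = (g_Moon/g_Mars)^-0.26 · (ρ_t,Mars/ρ_t,Moon)^0.29.
(1.62/3.71)^-0.26 = 0.4367^-0.26 = 1.240
(2800/2900)^0.29 = 0.9655^0.29 = 0.9899
Ratio = 1.240 × 0.9899 = 1.227
D_Moon = 1.227 × 11.7 km = 14.4 km

D ≈ 14.4 km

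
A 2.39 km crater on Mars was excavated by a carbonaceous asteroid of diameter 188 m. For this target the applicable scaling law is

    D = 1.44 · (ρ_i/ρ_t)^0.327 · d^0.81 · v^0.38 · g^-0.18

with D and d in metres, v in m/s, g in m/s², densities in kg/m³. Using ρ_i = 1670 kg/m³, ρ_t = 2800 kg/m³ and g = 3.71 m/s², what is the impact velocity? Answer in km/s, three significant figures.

v ≈ 12.3 km/s

Rearranging for v: v = [D / (1.44 · (1670/2800)^0.327 · 188^0.81 · 3.71^-0.18)]^(1/0.38).
D = 2390 m.
(1670/2800)^0.327 = 0.8445
188^0.81 = 69.51
3.71^-0.18 = 0.7898
Denominator = 1.44 × 0.8445 × 69.51 × 0.7898 = 66.76
D / 66.76 = 2390 / 66.76 = 35.80
v = 35.80^(1/0.38) = 35.80^2.6316 = 12280 m/s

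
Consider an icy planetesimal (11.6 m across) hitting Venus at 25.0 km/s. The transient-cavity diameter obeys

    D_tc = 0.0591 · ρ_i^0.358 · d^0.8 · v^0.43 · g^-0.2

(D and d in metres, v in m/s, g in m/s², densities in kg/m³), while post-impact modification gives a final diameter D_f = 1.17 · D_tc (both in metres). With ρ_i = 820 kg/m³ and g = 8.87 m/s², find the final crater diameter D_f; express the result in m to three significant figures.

D_f ≈ 273 m

v = 25000 m/s.
ρ_i^0.358 = 820^0.358 = 11.04
d^0.8 = 11.6^0.8 = 7.105
v^0.43 = 25000^0.43 = 77.82
g^-0.2 = 8.87^-0.2 = 0.6463
D_tc = 0.0591 × 11.04 × 7.105 × 77.82 × 0.6463 = 233.2 m
D_f = 1.17 × 233.2 = 272.8 m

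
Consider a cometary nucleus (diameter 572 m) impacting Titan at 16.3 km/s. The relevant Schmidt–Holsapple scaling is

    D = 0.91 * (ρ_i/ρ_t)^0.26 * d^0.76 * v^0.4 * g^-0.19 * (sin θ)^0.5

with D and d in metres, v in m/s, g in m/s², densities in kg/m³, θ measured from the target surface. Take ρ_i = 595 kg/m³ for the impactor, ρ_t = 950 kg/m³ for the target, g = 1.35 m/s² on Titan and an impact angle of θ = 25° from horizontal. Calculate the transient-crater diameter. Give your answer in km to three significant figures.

In SI units: v = 16300 m/s.
(ρ_i/ρ_t)^0.26 = (595/950)^0.26 = 0.8855
d^0.76 = 572^0.76 = 124.6
v^0.4 = 16300^0.4 = 48.40
g^-0.19 = 1.35^-0.19 = 0.9446
(sin 25°)^0.5 = 0.4226^0.5 = 0.6501
D = 0.91 × 0.8855 × 124.6 × 48.40 × 0.9446 × 0.6501 = 2984 m
   = 2.984 km

D ≈ 2.98 km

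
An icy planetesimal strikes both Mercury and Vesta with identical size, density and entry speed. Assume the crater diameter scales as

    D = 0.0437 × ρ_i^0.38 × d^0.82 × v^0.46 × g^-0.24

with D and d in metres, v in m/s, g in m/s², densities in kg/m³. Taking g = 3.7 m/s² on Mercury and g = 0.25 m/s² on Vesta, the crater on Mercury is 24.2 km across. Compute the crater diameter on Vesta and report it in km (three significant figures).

All impactor-dependent factors cancel in the ratio, leaving D_Vesta/D_Mercury = (g_Vesta/g_Mercury)^-0.24.
(0.25/3.7)^-0.24 = 0.06757^-0.24 = 1.909
D_Vesta = 1.909 × 24.2 km = 46.2 km

D ≈ 46.2 km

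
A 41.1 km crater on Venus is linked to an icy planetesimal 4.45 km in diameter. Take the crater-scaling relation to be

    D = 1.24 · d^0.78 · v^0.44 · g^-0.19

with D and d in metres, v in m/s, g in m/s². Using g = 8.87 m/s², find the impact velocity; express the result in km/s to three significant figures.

v ≈ 16.4 km/s

Rearranging for v: v = [D / (1.24 · 4450^0.78 · 8.87^-0.19)]^(1/0.44).
D = 41100 m.
4450^0.78 = 701.0
8.87^-0.19 = 0.6605
Denominator = 1.24 × 701.0 × 0.6605 = 574.1
D / 574.1 = 41100 / 574.1 = 71.59
v = 71.59^(1/0.44) = 71.59^2.2727 = 16426 m/s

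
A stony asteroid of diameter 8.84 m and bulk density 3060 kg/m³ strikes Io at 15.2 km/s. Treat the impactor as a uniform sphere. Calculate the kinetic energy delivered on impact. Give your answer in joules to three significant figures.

v = 15200 m/s.
Mass m = (π/6) ρ d³ = (π/6) × 3060 × (8.84)³ = 1.107 × 10^6 kg
E = ½ m v² = 0.5 × 1.107 × 10^6 × (15200)² = 1.279 × 10^14 J

E ≈ 1.28 × 10^14 J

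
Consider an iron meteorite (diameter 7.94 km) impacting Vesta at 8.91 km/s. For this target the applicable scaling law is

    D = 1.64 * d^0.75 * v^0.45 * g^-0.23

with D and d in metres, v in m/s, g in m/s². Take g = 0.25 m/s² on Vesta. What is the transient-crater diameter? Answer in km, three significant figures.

In SI units: d = 7940 m, v = 8910 m/s.
d^0.75 = 7940^0.75 = 841.1
v^0.45 = 8910^0.45 = 59.90
g^-0.23 = 0.25^-0.23 = 1.376
D = 1.64 × 841.1 × 59.90 × 1.376 = 1.137 × 10^5 m
   = 113.7 km

D ≈ 114 km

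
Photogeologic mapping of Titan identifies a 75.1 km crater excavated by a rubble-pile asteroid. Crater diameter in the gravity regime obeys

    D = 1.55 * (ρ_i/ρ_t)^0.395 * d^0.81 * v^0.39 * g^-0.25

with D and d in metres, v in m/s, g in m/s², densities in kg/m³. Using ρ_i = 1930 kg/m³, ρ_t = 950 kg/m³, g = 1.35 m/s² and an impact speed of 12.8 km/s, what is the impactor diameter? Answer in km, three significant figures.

d ≈ 4.98 km

Rearranging for d: d = [D / (1.55 · (1930/950)^0.395 · 12800^0.39 · 1.35^-0.25)]^(1/0.81).
D = 75100 m.
(1930/950)^0.395 = 1.323
12800^0.39 = 39.98
1.35^-0.25 = 0.9277
Denominator = 1.55 × 1.323 × 39.98 × 0.9277 = 76.06
D / 76.06 = 75100 / 76.06 = 987.4
d = 987.4^(1/0.81) = 987.4^1.2346 = 4977 m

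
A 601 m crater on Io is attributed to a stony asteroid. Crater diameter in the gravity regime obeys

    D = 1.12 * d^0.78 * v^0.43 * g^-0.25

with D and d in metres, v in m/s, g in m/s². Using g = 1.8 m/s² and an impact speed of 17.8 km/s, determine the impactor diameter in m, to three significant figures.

Rearranging for d: d = [D / (1.12 · 17800^0.43 · 1.8^-0.25)]^(1/0.78).
17800^0.43 = 67.25
1.8^-0.25 = 0.8633
Denominator = 1.12 × 67.25 × 0.8633 = 65.02
D / 65.02 = 601 / 65.02 = 9.243
d = 9.243^(1/0.78) = 9.243^1.2821 = 17.31 m

d ≈ 17.3 m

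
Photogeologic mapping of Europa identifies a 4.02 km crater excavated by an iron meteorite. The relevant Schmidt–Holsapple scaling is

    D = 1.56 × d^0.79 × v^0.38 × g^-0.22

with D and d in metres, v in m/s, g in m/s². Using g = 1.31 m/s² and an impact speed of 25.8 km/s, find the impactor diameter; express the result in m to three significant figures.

Rearranging for d: d = [D / (1.56 · 25800^0.38 · 1.31^-0.22)]^(1/0.79).
D = 4020 m.
25800^0.38 = 47.47
1.31^-0.22 = 0.9423
Denominator = 1.56 × 47.47 × 0.9423 = 69.78
D / 69.78 = 4020 / 69.78 = 57.61
d = 57.61^(1/0.79) = 57.61^1.2658 = 169.2 m

d ≈ 169 m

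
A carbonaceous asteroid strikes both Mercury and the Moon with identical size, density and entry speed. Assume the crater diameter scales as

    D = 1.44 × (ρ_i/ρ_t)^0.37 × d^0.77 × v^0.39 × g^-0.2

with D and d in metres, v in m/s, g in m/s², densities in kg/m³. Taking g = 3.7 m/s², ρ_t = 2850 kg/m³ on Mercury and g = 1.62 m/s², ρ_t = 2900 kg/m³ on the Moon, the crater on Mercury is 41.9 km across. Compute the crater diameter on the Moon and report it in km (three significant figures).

The impactor-only factors (d, v, ρ_i) cancel in the ratio, leaving D_Moon/D_Mercury = (g_Moon/g_Mercury)^-0.2 · (ρ_t,Mercury/ρ_t,Moon)^0.37.
(1.62/3.7)^-0.2 = 0.4378^-0.2 = 1.180
(2850/2900)^0.37 = 0.9828^0.37 = 0.9936
Ratio = 1.180 × 0.9936 = 1.172
D_Moon = 1.172 × 41.9 km = 49.1 km

D ≈ 49.1 km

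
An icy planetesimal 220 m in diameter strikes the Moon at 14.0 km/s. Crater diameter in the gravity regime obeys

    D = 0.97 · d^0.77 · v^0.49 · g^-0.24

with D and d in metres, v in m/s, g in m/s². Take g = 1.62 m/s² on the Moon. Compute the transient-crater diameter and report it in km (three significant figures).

In SI units: v = 14000 m/s.
d^0.77 = 220^0.77 = 63.63
v^0.49 = 14000^0.49 = 107.5
g^-0.24 = 1.62^-0.24 = 0.8907
D = 0.97 × 63.63 × 107.5 × 0.8907 = 5910 m
   = 5.910 km

D ≈ 5.91 km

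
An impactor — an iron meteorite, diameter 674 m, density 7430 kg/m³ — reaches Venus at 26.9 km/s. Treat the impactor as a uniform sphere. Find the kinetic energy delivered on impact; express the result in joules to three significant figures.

v = 26900 m/s.
Mass m = (π/6) ρ d³ = (π/6) × 7430 × (674)³ = 1.191 × 10^12 kg
E = ½ m v² = 0.5 × 1.191 × 10^12 × (26900)² = 4.309 × 10^20 J

E ≈ 4.31 × 10^20 J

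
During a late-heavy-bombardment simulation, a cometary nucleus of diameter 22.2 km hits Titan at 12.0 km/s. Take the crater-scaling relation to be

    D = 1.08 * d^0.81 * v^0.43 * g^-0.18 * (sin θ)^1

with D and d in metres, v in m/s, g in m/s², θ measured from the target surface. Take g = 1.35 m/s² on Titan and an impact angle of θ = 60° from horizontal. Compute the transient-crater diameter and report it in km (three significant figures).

D ≈ 167 km

In SI units: d = 22200 m, v = 12000 m/s.
d^0.81 = 22200^0.81 = 3315
v^0.43 = 12000^0.43 = 56.76
g^-0.18 = 1.35^-0.18 = 0.9474
(sin 60°)^1 = 0.8660^1 = 0.8660
D = 1.08 × 3315 × 56.76 × 0.9474 × 0.8660 = 1.667 × 10^5 m
   = 166.7 km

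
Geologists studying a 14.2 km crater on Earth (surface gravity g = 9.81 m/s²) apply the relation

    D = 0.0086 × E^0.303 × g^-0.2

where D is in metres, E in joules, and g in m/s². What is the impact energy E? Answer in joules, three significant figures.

Rearranging: E = [D / (0.0086 · g^-0.2)]^(1/0.303).
D = 14200 m.
g^-0.2 = 9.81^-0.2 = 0.6334
D / (0.0086 × 0.6334) = 14200 / (5.447 × 10^-3) = 2.607 × 10^6
E = (2.607 × 10^6)^3.3003 = 1.497 × 10^21 J

E ≈ 1.50 × 10^21 J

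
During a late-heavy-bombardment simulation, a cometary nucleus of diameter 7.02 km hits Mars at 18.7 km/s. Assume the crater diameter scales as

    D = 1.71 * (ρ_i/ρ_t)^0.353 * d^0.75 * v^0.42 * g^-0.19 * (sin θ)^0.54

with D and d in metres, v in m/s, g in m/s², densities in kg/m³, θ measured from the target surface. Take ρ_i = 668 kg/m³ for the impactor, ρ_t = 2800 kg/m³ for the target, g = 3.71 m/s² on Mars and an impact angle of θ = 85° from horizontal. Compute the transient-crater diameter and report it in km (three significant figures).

D ≈ 38.3 km

In SI units: d = 7020 m, v = 18700 m/s.
(ρ_i/ρ_t)^0.353 = (668/2800)^0.353 = 0.6030
d^0.75 = 7020^0.75 = 766.9
v^0.42 = 18700^0.42 = 62.25
g^-0.19 = 3.71^-0.19 = 0.7795
(sin 85°)^0.54 = 0.9962^0.54 = 0.9979
D = 1.71 × 0.6030 × 766.9 × 62.25 × 0.7795 × 0.9979 = 38291 m
   = 38.29 km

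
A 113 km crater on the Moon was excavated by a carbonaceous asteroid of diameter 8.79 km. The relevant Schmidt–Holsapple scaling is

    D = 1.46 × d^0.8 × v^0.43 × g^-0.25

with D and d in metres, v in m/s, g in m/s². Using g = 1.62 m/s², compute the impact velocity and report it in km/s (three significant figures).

Rearranging for v: v = [D / (1.46 · 8790^0.8 · 1.62^-0.25)]^(1/0.43).
D = 113000 m.
8790^0.8 = 1430
1.62^-0.25 = 0.8864
Denominator = 1.46 × 1430 × 0.8864 = 1851
D / 1851 = 113000 / 1851 = 61.05
v = 61.05^(1/0.43) = 61.05^2.3256 = 14216 m/s

v ≈ 14.2 km/s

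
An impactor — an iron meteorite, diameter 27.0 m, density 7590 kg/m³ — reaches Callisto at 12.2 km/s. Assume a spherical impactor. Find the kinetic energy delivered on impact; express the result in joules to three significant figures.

v = 12200 m/s.
Mass m = (π/6) ρ d³ = (π/6) × 7590 × (27)³ = 7.822 × 10^7 kg
E = ½ m v² = 0.5 × 7.822 × 10^7 × (12200)² = 5.821 × 10^15 J

E ≈ 5.82 × 10^15 J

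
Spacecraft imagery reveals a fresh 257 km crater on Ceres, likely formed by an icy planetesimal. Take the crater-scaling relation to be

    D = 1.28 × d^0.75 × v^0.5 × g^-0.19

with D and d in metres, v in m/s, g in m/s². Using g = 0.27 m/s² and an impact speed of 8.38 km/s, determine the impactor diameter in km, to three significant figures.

d ≈ 20.5 km

Rearranging for d: d = [D / (1.28 · 8380^0.5 · 0.27^-0.19)]^(1/0.75).
D = 257000 m.
8380^0.5 = 91.54
0.27^-0.19 = 1.282
Denominator = 1.28 × 91.54 × 1.282 = 150.2
D / 150.2 = 257000 / 150.2 = 1711
d = 1711^(1/0.75) = 1711^1.3333 = 20459 m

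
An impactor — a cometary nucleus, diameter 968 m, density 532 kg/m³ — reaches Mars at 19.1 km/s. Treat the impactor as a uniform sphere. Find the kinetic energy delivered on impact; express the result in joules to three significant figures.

v = 19100 m/s.
Mass m = (π/6) ρ d³ = (π/6) × 532 × (968)³ = 2.527 × 10^11 kg
E = ½ m v² = 0.5 × 2.527 × 10^11 × (19100)² = 4.609 × 10^19 J

E ≈ 4.61 × 10^19 J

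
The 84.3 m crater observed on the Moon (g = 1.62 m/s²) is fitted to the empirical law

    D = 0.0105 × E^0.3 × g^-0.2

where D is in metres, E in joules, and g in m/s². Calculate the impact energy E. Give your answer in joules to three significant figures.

Rearranging: E = [D / (0.0105 · g^-0.2)]^(1/0.3).
g^-0.2 = 1.62^-0.2 = 0.9080
D / (0.0105 × 0.9080) = 84.3 / (9.534 × 10^-3) = 8.842 × 10^3
E = (8.842 × 10^3)^3.3333 = 1.429 × 10^13 J

E ≈ 1.43 × 10^13 J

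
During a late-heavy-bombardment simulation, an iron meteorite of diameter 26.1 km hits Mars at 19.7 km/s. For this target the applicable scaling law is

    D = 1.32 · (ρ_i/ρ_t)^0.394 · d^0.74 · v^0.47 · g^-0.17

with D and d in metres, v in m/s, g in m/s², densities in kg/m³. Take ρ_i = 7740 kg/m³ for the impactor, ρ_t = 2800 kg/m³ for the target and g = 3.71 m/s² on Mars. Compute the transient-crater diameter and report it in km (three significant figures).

In SI units: d = 26100 m, v = 19700 m/s.
(ρ_i/ρ_t)^0.394 = (7740/2800)^0.394 = 1.493
d^0.74 = 26100^0.74 = 1855
v^0.47 = 19700^0.47 = 104.3
g^-0.17 = 3.71^-0.17 = 0.8002
D = 1.32 × 1.493 × 1855 × 104.3 × 0.8002 = 3.051 × 10^5 m
   = 305.1 km

D ≈ 305 km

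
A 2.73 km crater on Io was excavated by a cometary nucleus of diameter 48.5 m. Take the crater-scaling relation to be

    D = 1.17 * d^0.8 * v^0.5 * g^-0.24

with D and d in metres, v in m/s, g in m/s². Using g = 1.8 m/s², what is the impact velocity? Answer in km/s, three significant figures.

v ≈ 14.5 km/s

Rearranging for v: v = [D / (1.17 · 48.5^0.8 · 1.8^-0.24)]^(1/0.5).
D = 2730 m.
48.5^0.8 = 22.31
1.8^-0.24 = 0.8684
Denominator = 1.17 × 22.31 × 0.8684 = 22.67
D / 22.67 = 2730 / 22.67 = 120.4
v = 120.4^(1/0.5) = 120.4^2 = 14496 m/s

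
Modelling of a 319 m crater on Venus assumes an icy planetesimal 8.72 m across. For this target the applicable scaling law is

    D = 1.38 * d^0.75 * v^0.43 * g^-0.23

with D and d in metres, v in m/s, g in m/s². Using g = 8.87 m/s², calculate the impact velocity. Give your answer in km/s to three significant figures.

Rearranging for v: v = [D / (1.38 · 8.72^0.75 · 8.87^-0.23)]^(1/0.43).
8.72^0.75 = 5.074
8.87^-0.23 = 0.6053
Denominator = 1.38 × 5.074 × 0.6053 = 4.238
D / 4.238 = 319 / 4.238 = 75.27
v = 75.27^(1/0.43) = 75.27^2.3256 = 23135 m/s

v ≈ 23.1 km/s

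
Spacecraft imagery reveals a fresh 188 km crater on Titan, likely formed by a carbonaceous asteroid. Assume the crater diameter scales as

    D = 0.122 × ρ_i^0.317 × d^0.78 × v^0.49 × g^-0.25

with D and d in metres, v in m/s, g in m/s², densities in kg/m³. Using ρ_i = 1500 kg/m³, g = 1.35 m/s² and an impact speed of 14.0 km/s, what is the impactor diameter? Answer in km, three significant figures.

d ≈ 12.0 km

Rearranging for d: d = [D / (0.122 · 1500^0.317 · 14000^0.49 · 1.35^-0.25)]^(1/0.78).
D = 188000 m.
1500^0.317 = 10.16
14000^0.49 = 107.5
1.35^-0.25 = 0.9277
Denominator = 0.122 × 10.16 × 107.5 × 0.9277 = 123.6
D / 123.6 = 188000 / 123.6 = 1521
d = 1521^(1/0.78) = 1521^1.2821 = 12017 m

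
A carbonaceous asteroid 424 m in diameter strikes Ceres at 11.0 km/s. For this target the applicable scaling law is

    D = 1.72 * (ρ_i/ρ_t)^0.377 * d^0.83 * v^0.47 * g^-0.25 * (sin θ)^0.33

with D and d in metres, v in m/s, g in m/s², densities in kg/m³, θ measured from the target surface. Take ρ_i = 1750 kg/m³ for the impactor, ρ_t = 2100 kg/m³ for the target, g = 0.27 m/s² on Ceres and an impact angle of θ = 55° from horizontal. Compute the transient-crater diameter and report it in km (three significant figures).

In SI units: v = 11000 m/s.
(ρ_i/ρ_t)^0.377 = (1750/2100)^0.377 = 0.9336
d^0.83 = 424^0.83 = 151.6
v^0.47 = 11000^0.47 = 79.33
g^-0.25 = 0.27^-0.25 = 1.387
(sin 55°)^0.33 = 0.8192^0.33 = 0.9363
D = 1.72 × 0.9336 × 151.6 × 79.33 × 1.387 × 0.9363 = 25079 m
   = 25.08 km

D ≈ 25.1 km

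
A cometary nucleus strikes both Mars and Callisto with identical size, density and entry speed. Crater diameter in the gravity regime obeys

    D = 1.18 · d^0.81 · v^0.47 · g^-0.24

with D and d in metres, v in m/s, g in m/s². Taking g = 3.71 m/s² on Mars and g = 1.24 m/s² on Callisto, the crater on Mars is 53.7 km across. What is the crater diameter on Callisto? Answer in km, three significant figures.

All impactor-dependent factors cancel in the ratio, leaving D_Callisto/D_Mars = (g_Callisto/g_Mars)^-0.24.
(1.24/3.71)^-0.24 = 0.3342^-0.24 = 1.301
D_Callisto = 1.301 × 53.7 km = 69.9 km

D ≈ 69.9 km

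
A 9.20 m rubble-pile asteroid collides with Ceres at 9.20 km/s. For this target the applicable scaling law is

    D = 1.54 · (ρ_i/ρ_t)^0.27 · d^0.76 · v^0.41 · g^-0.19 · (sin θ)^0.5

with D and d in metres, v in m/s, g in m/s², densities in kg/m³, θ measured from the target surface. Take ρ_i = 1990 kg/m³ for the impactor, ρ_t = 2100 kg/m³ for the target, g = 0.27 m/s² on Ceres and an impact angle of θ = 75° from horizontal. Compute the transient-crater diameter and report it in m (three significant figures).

D ≈ 436 m

In SI units: v = 9200 m/s.
(ρ_i/ρ_t)^0.27 = (1990/2100)^0.27 = 0.9856
d^0.76 = 9.2^0.76 = 5.401
v^0.41 = 9200^0.41 = 42.18
g^-0.19 = 0.27^-0.19 = 1.282
(sin 75°)^0.5 = 0.9659^0.5 = 0.9828
D = 1.54 × 0.9856 × 5.401 × 42.18 × 1.282 × 0.9828 = 435.7 m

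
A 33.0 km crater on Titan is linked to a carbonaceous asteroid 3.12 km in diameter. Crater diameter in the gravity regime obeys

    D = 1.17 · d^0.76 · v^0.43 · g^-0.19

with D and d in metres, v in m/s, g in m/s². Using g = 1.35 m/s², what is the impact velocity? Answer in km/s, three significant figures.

v ≈ 17.0 km/s

Rearranging for v: v = [D / (1.17 · 3120^0.76 · 1.35^-0.19)]^(1/0.43).
D = 33000 m.
3120^0.76 = 452.4
1.35^-0.19 = 0.9446
Denominator = 1.17 × 452.4 × 0.9446 = 500.0
D / 500.0 = 33000 / 500.0 = 66.00
v = 66.00^(1/0.43) = 66.00^2.3256 = 17042 m/s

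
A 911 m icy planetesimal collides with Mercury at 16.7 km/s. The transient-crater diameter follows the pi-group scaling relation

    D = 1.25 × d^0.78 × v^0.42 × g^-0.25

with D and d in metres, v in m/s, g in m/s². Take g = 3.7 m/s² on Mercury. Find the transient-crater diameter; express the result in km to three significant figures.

D ≈ 10.9 km

In SI units: v = 16700 m/s.
d^0.78 = 911^0.78 = 203.4
v^0.42 = 16700^0.42 = 59.37
g^-0.25 = 3.7^-0.25 = 0.7210
D = 1.25 × 203.4 × 59.37 × 0.7210 = 10883 m
   = 10.88 km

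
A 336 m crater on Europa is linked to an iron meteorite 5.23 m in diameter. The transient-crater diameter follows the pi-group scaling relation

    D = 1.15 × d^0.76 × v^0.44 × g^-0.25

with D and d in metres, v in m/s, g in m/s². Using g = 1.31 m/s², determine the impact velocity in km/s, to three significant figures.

Rearranging for v: v = [D / (1.15 · 5.23^0.76 · 1.31^-0.25)]^(1/0.44).
5.23^0.76 = 3.516
1.31^-0.25 = 0.9347
Denominator = 1.15 × 3.516 × 0.9347 = 3.779
D / 3.779 = 336 / 3.779 = 88.91
v = 88.91^(1/0.44) = 88.91^2.2727 = 26877 m/s

v ≈ 26.9 km/s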